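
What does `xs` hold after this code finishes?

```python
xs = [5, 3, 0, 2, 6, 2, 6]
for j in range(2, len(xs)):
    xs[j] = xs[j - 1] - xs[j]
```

j=2: xs[2] = 3-0 = 3 → [5, 3, 3, 2, 6, 2, 6]
j=3: xs[3] = 3-2 = 1 → [5, 3, 3, 1, 6, 2, 6]
j=4: xs[4] = 1-6 = -5 → [5, 3, 3, 1, -5, 2, 6]
j=5: xs[5] = (-5)-2 = -7 → [5, 3, 3, 1, -5, -7, 6]
j=6: xs[6] = (-7)-6 = -13 → [5, 3, 3, 1, -5, -7, -13]

[5, 3, 3, 1, -5, -7, -13]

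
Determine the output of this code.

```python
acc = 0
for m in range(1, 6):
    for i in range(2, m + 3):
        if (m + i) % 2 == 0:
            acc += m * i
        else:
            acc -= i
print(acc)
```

131

m=1,i=2: odd sum, acc = 0-2 = -2
m=1,i=3: even sum, acc = (-2)+3 = 1
m=2,i=2: even sum, acc = 1+4 = 5
m=2,i=3: odd sum, acc = 5-3 = 2
m=2,i=4: even sum, acc = 2+8 = 10
m=3,i=2: odd sum, acc = 10-2 = 8
m=3,i=3: even sum, acc = 8+9 = 17
m=3,i=4: odd sum, acc = 17-4 = 13
m=3,i=5: even sum, acc = 13+15 = 28
m=4,i=2: even sum, acc = 28+8 = 36
m=4,i=3: odd sum, acc = 36-3 = 33
m=4,i=4: even sum, acc = 33+16 = 49
m=4,i=5: odd sum, acc = 49-5 = 44
m=4,i=6: even sum, acc = 44+24 = 68
m=5,i=2: odd sum, acc = 68-2 = 66
m=5,i=3: even sum, acc = 66+15 = 81
m=5,i=4: odd sum, acc = 81-4 = 77
m=5,i=5: even sum, acc = 77+25 = 102
m=5,i=6: odd sum, acc = 102-6 = 96
m=5,i=7: even sum, acc = 96+35 = 131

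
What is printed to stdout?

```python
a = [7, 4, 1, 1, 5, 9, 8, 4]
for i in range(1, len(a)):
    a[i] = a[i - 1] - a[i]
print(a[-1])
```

i=1: a[1] = 7-4 = 3 → [7, 3, 1, 1, 5, 9, 8, 4]
i=2: a[2] = 3-1 = 2 → [7, 3, 2, 1, 5, 9, 8, 4]
i=3: a[3] = 2-1 = 1 → [7, 3, 2, 1, 5, 9, 8, 4]
i=4: a[4] = 1-5 = -4 → [7, 3, 2, 1, -4, 9, 8, 4]
i=5: a[5] = (-4)-9 = -13 → [7, 3, 2, 1, -4, -13, 8, 4]
i=6: a[6] = (-13)-8 = -21 → [7, 3, 2, 1, -4, -13, -21, 4]
i=7: a[7] = (-21)-4 = -25 → [7, 3, 2, 1, -4, -13, -21, -25]

-25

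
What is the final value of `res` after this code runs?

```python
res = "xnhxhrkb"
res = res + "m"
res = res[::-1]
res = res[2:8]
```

+ 'm' → 'xnhxhrkbm'
reverse → 'mbkrhxhnx'
slice [2:8] → 'krhxhn'

'krhxhn'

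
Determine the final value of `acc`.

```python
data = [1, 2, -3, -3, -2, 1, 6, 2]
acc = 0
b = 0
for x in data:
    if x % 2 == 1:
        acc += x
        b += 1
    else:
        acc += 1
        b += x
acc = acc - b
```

x=1: odd, acc = 0+1 = 1; b=1
x=2: not odd, acc = 1+1 = 2; b=3
x=-3: odd, acc = 2+(-3) = -1; b=4
x=-3: odd, acc = (-1)+(-3) = -4; b=5
x=-2: not odd, acc = (-4)+1 = -3; b=3
x=1: odd, acc = (-3)+1 = -2; b=4
x=6: not odd, acc = (-2)+1 = -1; b=10
x=2: not odd, acc = (-1)+1 = 0; b=12
acc-b = 0-12 = -12

-12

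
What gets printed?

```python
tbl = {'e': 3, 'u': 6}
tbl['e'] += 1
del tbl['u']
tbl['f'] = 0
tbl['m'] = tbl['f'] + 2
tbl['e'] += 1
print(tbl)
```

{'e': 5, 'f': 0, 'm': 2}

tbl['e'] = 3+1 = 4 → {'e': 4, 'u': 6}
del 'u' → {'e': 4}
tbl['f'] = 0 → {'e': 4, 'f': 0}
tbl['m'] = tbl['f']+2 = 2 → {'e': 4, 'f': 0, 'm': 2}
tbl['e'] = 4+1 = 5 → {'e': 5, 'f': 0, 'm': 2}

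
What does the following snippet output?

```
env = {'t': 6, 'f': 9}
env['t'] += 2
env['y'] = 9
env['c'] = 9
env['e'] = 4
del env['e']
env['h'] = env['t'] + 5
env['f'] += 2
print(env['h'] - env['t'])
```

5

env['t'] = 6+2 = 8 → {'t': 8, 'f': 9}
env['y'] = 9 → {'t': 8, 'f': 9, 'y': 9}
env['c'] = 9 → {'t': 8, 'f': 9, 'y': 9, 'c': 9}
env['e'] = 4 → {'t': 8, 'f': 9, 'y': 9, 'c': 9, 'e': 4}
del 'e' → {'t': 8, 'f': 9, 'y': 9, 'c': 9}
env['h'] = env['t']+5 = 13 → {'t': 8, 'f': 9, 'y': 9, 'c': 9, 'h': 13}
env['f'] = 9+2 = 11 → {'t': 8, 'f': 11, 'y': 9, 'c': 9, 'h': 13}
env['h']-env['t'] = 13-8 = 5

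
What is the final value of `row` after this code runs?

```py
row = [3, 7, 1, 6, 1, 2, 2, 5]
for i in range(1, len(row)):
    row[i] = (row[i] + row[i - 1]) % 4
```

i=1: row[1] = (7+3)%4 = 2 → [3, 2, 1, 6, 1, 2, 2, 5]
i=2: row[2] = (1+2)%4 = 3 → [3, 2, 3, 6, 1, 2, 2, 5]
i=3: row[3] = (6+3)%4 = 1 → [3, 2, 3, 1, 1, 2, 2, 5]
i=4: row[4] = (1+1)%4 = 2 → [3, 2, 3, 1, 2, 2, 2, 5]
i=5: row[5] = (2+2)%4 = 0 → [3, 2, 3, 1, 2, 0, 2, 5]
i=6: row[6] = (2+0)%4 = 2 → [3, 2, 3, 1, 2, 0, 2, 5]
i=7: row[7] = (5+2)%4 = 3 → [3, 2, 3, 1, 2, 0, 2, 3]

[3, 2, 3, 1, 2, 0, 2, 3]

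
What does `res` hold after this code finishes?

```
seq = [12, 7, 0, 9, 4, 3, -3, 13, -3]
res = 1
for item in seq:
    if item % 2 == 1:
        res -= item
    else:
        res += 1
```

item=12: not odd, res = 1+1 = 2
item=7: odd, res = 2-7 = -5
item=0: not odd, res = (-5)+1 = -4
item=9: odd, res = (-4)-9 = -13
item=4: not odd, res = (-13)+1 = -12
item=3: odd, res = (-12)-3 = -15
item=-3: odd, res = (-15)-(-3) = -12
item=13: odd, res = (-12)-13 = -25
item=-3: odd, res = (-25)-(-3) = -22

-22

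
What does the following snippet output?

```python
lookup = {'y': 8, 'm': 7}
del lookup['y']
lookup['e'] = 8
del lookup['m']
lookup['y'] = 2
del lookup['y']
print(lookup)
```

{'e': 8}

del 'y' → {'m': 7}
lookup['e'] = 8 → {'m': 7, 'e': 8}
del 'm' → {'e': 8}
lookup['y'] = 2 → {'e': 8, 'y': 2}
del 'y' → {'e': 8}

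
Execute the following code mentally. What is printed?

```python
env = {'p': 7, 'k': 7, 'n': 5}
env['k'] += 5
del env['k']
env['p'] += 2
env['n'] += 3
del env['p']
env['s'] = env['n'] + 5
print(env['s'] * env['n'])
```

104

env['k'] = 7+5 = 12 → {'p': 7, 'k': 12, 'n': 5}
del 'k' → {'p': 7, 'n': 5}
env['p'] = 7+2 = 9 → {'p': 9, 'n': 5}
env['n'] = 5+3 = 8 → {'p': 9, 'n': 8}
del 'p' → {'n': 8}
env['s'] = env['n']+5 = 13 → {'n': 8, 's': 13}
env['s']*env['n'] = 13*8 = 104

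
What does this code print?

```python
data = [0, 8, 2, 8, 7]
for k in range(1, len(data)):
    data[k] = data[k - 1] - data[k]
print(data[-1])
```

-25

k=1: data[1] = 0-8 = -8 → [0, -8, 2, 8, 7]
k=2: data[2] = (-8)-2 = -10 → [0, -8, -10, 8, 7]
k=3: data[3] = (-10)-8 = -18 → [0, -8, -10, -18, 7]
k=4: data[4] = (-18)-7 = -25 → [0, -8, -10, -18, -25]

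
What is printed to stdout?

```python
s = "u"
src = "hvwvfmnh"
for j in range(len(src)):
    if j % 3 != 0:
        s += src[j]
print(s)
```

uvwfmh

j=0: skip
j=1: add 'v' → 'uv'
j=2: add 'w' → 'uvw'
j=3: skip
j=4: add 'f' → 'uvwf'
j=5: add 'm' → 'uvwfm'
j=6: skip
j=7: add 'h' → 'uvwfmh'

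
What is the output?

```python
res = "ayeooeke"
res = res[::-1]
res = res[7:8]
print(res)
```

a

reverse → 'ekeooeya'
slice [7:8] → 'a'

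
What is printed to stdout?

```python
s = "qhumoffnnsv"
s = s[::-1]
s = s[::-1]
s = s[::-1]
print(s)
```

reverse → 'vsnnffomuhq'
reverse → 'qhumoffnnsv'
reverse → 'vsnnffomuhq'

vsnnffomuhq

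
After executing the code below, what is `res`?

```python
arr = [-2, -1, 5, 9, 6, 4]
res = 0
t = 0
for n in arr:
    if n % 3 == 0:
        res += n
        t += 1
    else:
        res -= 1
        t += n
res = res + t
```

n=-2: not %3==0, res = 0-1 = -1; t=-2
n=-1: not %3==0, res = (-1)-1 = -2; t=-3
n=5: not %3==0, res = (-2)-1 = -3; t=2
n=9: %3==0, res = (-3)+9 = 6; t=3
n=6: %3==0, res = 6+6 = 12; t=4
n=4: not %3==0, res = 12-1 = 11; t=8
res+t = 11+8 = 19

19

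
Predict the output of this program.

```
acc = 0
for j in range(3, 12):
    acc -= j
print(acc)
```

j=3: acc = 0-3 = -3
j=4: acc = (-3)-4 = -7
j=5: acc = (-7)-5 = -12
j=6: acc = (-12)-6 = -18
j=7: acc = (-18)-7 = -25
j=8: acc = (-25)-8 = -33
j=9: acc = (-33)-9 = -42
j=10: acc = (-42)-10 = -52
j=11: acc = (-52)-11 = -63

-63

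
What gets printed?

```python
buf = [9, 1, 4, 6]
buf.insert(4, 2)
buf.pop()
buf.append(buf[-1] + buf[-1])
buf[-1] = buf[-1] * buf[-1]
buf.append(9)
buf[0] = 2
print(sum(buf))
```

166

insert 2 at 4 → [9, 1, 4, 6, 2]
pop() removes 2 → [9, 1, 4, 6]
append buf[-1]+buf[-1] = 6+6 = 12 → [9, 1, 4, 6, 12]
buf[-1] = buf[-1]*buf[-1] = 12*12 = 144 → [9, 1, 4, 6, 144]
append 9 → [9, 1, 4, 6, 144, 9]
buf[0] = 2 → [2, 1, 4, 6, 144, 9]
sum = 166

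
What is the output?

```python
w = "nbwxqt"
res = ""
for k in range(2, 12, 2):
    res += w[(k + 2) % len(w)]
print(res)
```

qnwqn

k=2: add w[4]='q' → 'q'
k=4: add w[0]='n' → 'qn'
k=6: add w[2]='w' → 'qnw'
k=8: add w[4]='q' → 'qnwq'
k=10: add w[0]='n' → 'qnwqn'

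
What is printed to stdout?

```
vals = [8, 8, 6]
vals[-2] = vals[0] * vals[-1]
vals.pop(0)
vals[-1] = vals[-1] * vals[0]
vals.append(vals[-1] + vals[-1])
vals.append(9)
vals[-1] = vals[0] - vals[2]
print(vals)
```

[48, 288, 576, -528]

vals[-2] = vals[0]*vals[-1] = 8*6 = 48 → [8, 48, 6]
pop(0) removes 8 → [48, 6]
vals[-1] = vals[-1]*vals[0] = 6*48 = 288 → [48, 288]
append vals[-1]+vals[-1] = 288+288 = 576 → [48, 288, 576]
append 9 → [48, 288, 576, 9]
vals[-1] = vals[0]-vals[2] = 48-576 = -528 → [48, 288, 576, -528]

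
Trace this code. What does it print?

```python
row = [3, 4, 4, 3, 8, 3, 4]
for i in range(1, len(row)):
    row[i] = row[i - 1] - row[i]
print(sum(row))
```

-69

i=1: row[1] = 3-4 = -1 → [3, -1, 4, 3, 8, 3, 4]
i=2: row[2] = (-1)-4 = -5 → [3, -1, -5, 3, 8, 3, 4]
i=3: row[3] = (-5)-3 = -8 → [3, -1, -5, -8, 8, 3, 4]
i=4: row[4] = (-8)-8 = -16 → [3, -1, -5, -8, -16, 3, 4]
i=5: row[5] = (-16)-3 = -19 → [3, -1, -5, -8, -16, -19, 4]
i=6: row[6] = (-19)-4 = -23 → [3, -1, -5, -8, -16, -19, -23]
sum = -69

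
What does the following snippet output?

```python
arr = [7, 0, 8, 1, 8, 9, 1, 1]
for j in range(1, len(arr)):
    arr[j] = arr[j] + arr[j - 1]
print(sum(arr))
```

171

j=1: arr[1] = 0+7 = 7 → [7, 7, 8, 1, 8, 9, 1, 1]
j=2: arr[2] = 8+7 = 15 → [7, 7, 15, 1, 8, 9, 1, 1]
j=3: arr[3] = 1+15 = 16 → [7, 7, 15, 16, 8, 9, 1, 1]
j=4: arr[4] = 8+16 = 24 → [7, 7, 15, 16, 24, 9, 1, 1]
j=5: arr[5] = 9+24 = 33 → [7, 7, 15, 16, 24, 33, 1, 1]
j=6: arr[6] = 1+33 = 34 → [7, 7, 15, 16, 24, 33, 34, 1]
j=7: arr[7] = 1+34 = 35 → [7, 7, 15, 16, 24, 33, 34, 35]
sum = 171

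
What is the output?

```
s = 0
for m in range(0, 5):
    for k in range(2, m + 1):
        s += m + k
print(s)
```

m=2,k=2: s = 0+4 = 4
m=3,k=2: s = 4+5 = 9
m=3,k=3: s = 9+6 = 15
m=4,k=2: s = 15+6 = 21
m=4,k=3: s = 21+7 = 28
m=4,k=4: s = 28+8 = 36

36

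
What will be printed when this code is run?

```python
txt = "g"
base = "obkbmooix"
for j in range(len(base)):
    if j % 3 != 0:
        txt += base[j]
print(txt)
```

gbkmoix

j=0: skip
j=1: add 'b' → 'gb'
j=2: add 'k' → 'gbk'
j=3: skip
j=4: add 'm' → 'gbkm'
j=5: add 'o' → 'gbkmo'
j=6: skip
j=7: add 'i' → 'gbkmoi'
j=8: add 'x' → 'gbkmoix'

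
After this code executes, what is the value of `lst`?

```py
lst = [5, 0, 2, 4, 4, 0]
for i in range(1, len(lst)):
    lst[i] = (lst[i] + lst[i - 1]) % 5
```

[5, 0, 2, 1, 0, 0]

i=1: lst[1] = (0+5)%5 = 0 → [5, 0, 2, 4, 4, 0]
i=2: lst[2] = (2+0)%5 = 2 → [5, 0, 2, 4, 4, 0]
i=3: lst[3] = (4+2)%5 = 1 → [5, 0, 2, 1, 4, 0]
i=4: lst[4] = (4+1)%5 = 0 → [5, 0, 2, 1, 0, 0]
i=5: lst[5] = (0+0)%5 = 0 → [5, 0, 2, 1, 0, 0]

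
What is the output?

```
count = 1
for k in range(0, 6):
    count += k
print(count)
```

k=0: count = 1+0 = 1
k=1: count = 1+1 = 2
k=2: count = 2+2 = 4
k=3: count = 4+3 = 7
k=4: count = 7+4 = 11
k=5: count = 11+5 = 16

16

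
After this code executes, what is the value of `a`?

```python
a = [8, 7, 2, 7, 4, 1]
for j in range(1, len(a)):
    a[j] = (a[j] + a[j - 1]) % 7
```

[8, 1, 3, 3, 0, 1]

j=1: a[1] = (7+8)%7 = 1 → [8, 1, 2, 7, 4, 1]
j=2: a[2] = (2+1)%7 = 3 → [8, 1, 3, 7, 4, 1]
j=3: a[3] = (7+3)%7 = 3 → [8, 1, 3, 3, 4, 1]
j=4: a[4] = (4+3)%7 = 0 → [8, 1, 3, 3, 0, 1]
j=5: a[5] = (1+0)%7 = 1 → [8, 1, 3, 3, 0, 1]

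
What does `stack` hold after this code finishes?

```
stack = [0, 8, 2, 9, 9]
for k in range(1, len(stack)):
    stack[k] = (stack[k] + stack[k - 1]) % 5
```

[0, 3, 0, 4, 3]

k=1: stack[1] = (8+0)%5 = 3 → [0, 3, 2, 9, 9]
k=2: stack[2] = (2+3)%5 = 0 → [0, 3, 0, 9, 9]
k=3: stack[3] = (9+0)%5 = 4 → [0, 3, 0, 4, 9]
k=4: stack[4] = (9+4)%5 = 3 → [0, 3, 0, 4, 3]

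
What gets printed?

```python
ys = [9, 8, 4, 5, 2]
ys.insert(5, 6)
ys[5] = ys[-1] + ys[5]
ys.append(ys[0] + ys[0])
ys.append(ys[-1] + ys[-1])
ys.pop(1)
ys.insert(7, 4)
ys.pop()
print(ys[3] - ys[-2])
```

-16

insert 6 at 5 → [9, 8, 4, 5, 2, 6]
ys[5] = ys[-1]+ys[5] = 6+6 = 12 → [9, 8, 4, 5, 2, 12]
append ys[0]+ys[0] = 9+9 = 18 → [9, 8, 4, 5, 2, 12, 18]
append ys[-1]+ys[-1] = 18+18 = 36 → [9, 8, 4, 5, 2, 12, 18, 36]
pop(1) removes 8 → [9, 4, 5, 2, 12, 18, 36]
insert 4 at 7 → [9, 4, 5, 2, 12, 18, 36, 4]
pop() removes 4 → [9, 4, 5, 2, 12, 18, 36]
ys[3]-ys[-2] = 2-18 = -16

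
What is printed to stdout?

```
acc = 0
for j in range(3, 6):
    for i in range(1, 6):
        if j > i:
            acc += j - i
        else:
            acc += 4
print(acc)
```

43

j=3,i=1: 3>1, acc = 0+2 = 2
j=3,i=2: 3>2, acc = 2+1 = 3
j=3,i=3: not 3>3, acc = 3+4 = 7
j=3,i=4: not 3>4, acc = 7+4 = 11
j=3,i=5: not 3>5, acc = 11+4 = 15
j=4,i=1: 4>1, acc = 15+3 = 18
j=4,i=2: 4>2, acc = 18+2 = 20
j=4,i=3: 4>3, acc = 20+1 = 21
j=4,i=4: not 4>4, acc = 21+4 = 25
j=4,i=5: not 4>5, acc = 25+4 = 29
j=5,i=1: 5>1, acc = 29+4 = 33
j=5,i=2: 5>2, acc = 33+3 = 36
j=5,i=3: 5>3, acc = 36+2 = 38
j=5,i=4: 5>4, acc = 38+1 = 39
j=5,i=5: not 5>5, acc = 39+4 = 43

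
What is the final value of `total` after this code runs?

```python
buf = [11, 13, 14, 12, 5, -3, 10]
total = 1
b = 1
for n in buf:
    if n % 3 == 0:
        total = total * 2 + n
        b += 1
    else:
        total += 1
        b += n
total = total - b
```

-16

n=11: not %3==0, total = 1+1 = 2; b=12
n=13: not %3==0, total = 2+1 = 3; b=25
n=14: not %3==0, total = 3+1 = 4; b=39
n=12: %3==0, total = 4*2+12 = 20; b=40
n=5: not %3==0, total = 20+1 = 21; b=45
n=-3: %3==0, total = 21*2+(-3) = 39; b=46
n=10: not %3==0, total = 39+1 = 40; b=56
total-b = 40-56 = -16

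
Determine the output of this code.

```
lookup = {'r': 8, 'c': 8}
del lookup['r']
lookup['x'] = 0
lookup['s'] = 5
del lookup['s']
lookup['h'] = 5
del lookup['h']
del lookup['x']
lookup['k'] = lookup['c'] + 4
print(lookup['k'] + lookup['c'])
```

del 'r' → {'c': 8}
lookup['x'] = 0 → {'c': 8, 'x': 0}
lookup['s'] = 5 → {'c': 8, 'x': 0, 's': 5}
del 's' → {'c': 8, 'x': 0}
lookup['h'] = 5 → {'c': 8, 'x': 0, 'h': 5}
del 'h' → {'c': 8, 'x': 0}
del 'x' → {'c': 8}
lookup['k'] = lookup['c']+4 = 12 → {'c': 8, 'k': 12}
lookup['k']+lookup['c'] = 12+8 = 20

20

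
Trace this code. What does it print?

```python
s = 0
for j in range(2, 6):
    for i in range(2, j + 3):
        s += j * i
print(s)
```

275

j=2,i=2: s = 0+4 = 4
j=2,i=3: s = 4+6 = 10
j=2,i=4: s = 10+8 = 18
j=3,i=2: s = 18+6 = 24
j=3,i=3: s = 24+9 = 33
j=3,i=4: s = 33+12 = 45
j=3,i=5: s = 45+15 = 60
j=4,i=2: s = 60+8 = 68
j=4,i=3: s = 68+12 = 80
j=4,i=4: s = 80+16 = 96
j=4,i=5: s = 96+20 = 116
j=4,i=6: s = 116+24 = 140
j=5,i=2: s = 140+10 = 150
j=5,i=3: s = 150+15 = 165
j=5,i=4: s = 165+20 = 185
j=5,i=5: s = 185+25 = 210
j=5,i=6: s = 210+30 = 240
j=5,i=7: s = 240+35 = 275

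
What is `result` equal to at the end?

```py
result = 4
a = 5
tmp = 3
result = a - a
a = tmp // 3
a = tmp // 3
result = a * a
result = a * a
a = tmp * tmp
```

1

result = 5-5 = 0
a = 3//3 = 1
a = 3//3 = 1
result = 1*1 = 1
result = 1*1 = 1
a = 3*3 = 9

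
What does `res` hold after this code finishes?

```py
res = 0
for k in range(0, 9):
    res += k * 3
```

k=0: res = 0+0*3 = 0
k=1: res = 0+1*3 = 3
k=2: res = 3+2*3 = 9
k=3: res = 9+3*3 = 18
k=4: res = 18+4*3 = 30
k=5: res = 30+5*3 = 45
k=6: res = 45+6*3 = 63
k=7: res = 63+7*3 = 84
k=8: res = 84+8*3 = 108

108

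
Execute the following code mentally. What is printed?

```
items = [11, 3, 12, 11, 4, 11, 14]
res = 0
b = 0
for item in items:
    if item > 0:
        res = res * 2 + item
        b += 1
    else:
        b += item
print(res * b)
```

7924

item=11: >0, res = 0*2+11 = 11; b=1
item=3: >0, res = 11*2+3 = 25; b=2
item=12: >0, res = 25*2+12 = 62; b=3
item=11: >0, res = 62*2+11 = 135; b=4
item=4: >0, res = 135*2+4 = 274; b=5
item=11: >0, res = 274*2+11 = 559; b=6
item=14: >0, res = 559*2+14 = 1132; b=7
res*b = 1132*7 = 7924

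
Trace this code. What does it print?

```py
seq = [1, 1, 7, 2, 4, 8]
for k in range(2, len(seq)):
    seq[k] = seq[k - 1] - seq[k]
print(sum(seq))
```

k=2: seq[2] = 1-7 = -6 → [1, 1, -6, 2, 4, 8]
k=3: seq[3] = (-6)-2 = -8 → [1, 1, -6, -8, 4, 8]
k=4: seq[4] = (-8)-4 = -12 → [1, 1, -6, -8, -12, 8]
k=5: seq[5] = (-12)-8 = -20 → [1, 1, -6, -8, -12, -20]
sum = -44

-44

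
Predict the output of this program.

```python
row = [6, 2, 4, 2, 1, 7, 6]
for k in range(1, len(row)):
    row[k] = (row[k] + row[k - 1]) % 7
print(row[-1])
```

0

k=1: row[1] = (2+6)%7 = 1 → [6, 1, 4, 2, 1, 7, 6]
k=2: row[2] = (4+1)%7 = 5 → [6, 1, 5, 2, 1, 7, 6]
k=3: row[3] = (2+5)%7 = 0 → [6, 1, 5, 0, 1, 7, 6]
k=4: row[4] = (1+0)%7 = 1 → [6, 1, 5, 0, 1, 7, 6]
k=5: row[5] = (7+1)%7 = 1 → [6, 1, 5, 0, 1, 1, 6]
k=6: row[6] = (6+1)%7 = 0 → [6, 1, 5, 0, 1, 1, 0]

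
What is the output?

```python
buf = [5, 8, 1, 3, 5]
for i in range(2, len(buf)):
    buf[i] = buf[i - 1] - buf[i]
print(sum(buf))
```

23

i=2: buf[2] = 8-1 = 7 → [5, 8, 7, 3, 5]
i=3: buf[3] = 7-3 = 4 → [5, 8, 7, 4, 5]
i=4: buf[4] = 4-5 = -1 → [5, 8, 7, 4, -1]
sum = 23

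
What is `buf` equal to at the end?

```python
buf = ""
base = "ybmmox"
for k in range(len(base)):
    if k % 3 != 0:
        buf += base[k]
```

k=0: skip
k=1: add 'b' → 'b'
k=2: add 'm' → 'bm'
k=3: skip
k=4: add 'o' → 'bmo'
k=5: add 'x' → 'bmox'

'bmox'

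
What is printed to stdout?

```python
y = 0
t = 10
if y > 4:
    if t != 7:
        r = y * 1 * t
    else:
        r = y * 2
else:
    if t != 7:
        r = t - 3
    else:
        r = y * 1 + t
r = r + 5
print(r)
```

12

y=0, t=10
y > 4 is False; t != 7 is True
→ r = t - 3 = 7
r = 7+5 = 12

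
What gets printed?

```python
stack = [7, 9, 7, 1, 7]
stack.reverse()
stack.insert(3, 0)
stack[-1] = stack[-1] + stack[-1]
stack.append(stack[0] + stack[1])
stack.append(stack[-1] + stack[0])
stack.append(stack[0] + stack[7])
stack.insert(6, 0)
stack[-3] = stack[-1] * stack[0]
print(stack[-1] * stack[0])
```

154

reverse → [7, 1, 7, 9, 7]
insert 0 at 3 → [7, 1, 7, 0, 9, 7]
stack[-1] = stack[-1]+stack[-1] = 7+7 = 14 → [7, 1, 7, 0, 9, 14]
append stack[0]+stack[1] = 7+1 = 8 → [7, 1, 7, 0, 9, 14, 8]
append stack[-1]+stack[0] = 8+7 = 15 → [7, 1, 7, 0, 9, 14, 8, 15]
append stack[0]+stack[7] = 7+15 = 22 → [7, 1, 7, 0, 9, 14, 8, 15, 22]
insert 0 at 6 → [7, 1, 7, 0, 9, 14, 0, 8, 15, 22]
stack[-3] = stack[-1]*stack[0] = 22*7 = 154 → [7, 1, 7, 0, 9, 14, 0, 154, 15, 22]
stack[-1]*stack[0] = 22*7 = 154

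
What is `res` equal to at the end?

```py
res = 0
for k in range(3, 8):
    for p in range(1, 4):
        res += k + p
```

105

k=3,p=1: res = 0+4 = 4
k=3,p=2: res = 4+5 = 9
k=3,p=3: res = 9+6 = 15
k=4,p=1: res = 15+5 = 20
k=4,p=2: res = 20+6 = 26
k=4,p=3: res = 26+7 = 33
k=5,p=1: res = 33+6 = 39
k=5,p=2: res = 39+7 = 46
k=5,p=3: res = 46+8 = 54
k=6,p=1: res = 54+7 = 61
k=6,p=2: res = 61+8 = 69
k=6,p=3: res = 69+9 = 78
k=7,p=1: res = 78+8 = 86
k=7,p=2: res = 86+9 = 95
k=7,p=3: res = 95+10 = 105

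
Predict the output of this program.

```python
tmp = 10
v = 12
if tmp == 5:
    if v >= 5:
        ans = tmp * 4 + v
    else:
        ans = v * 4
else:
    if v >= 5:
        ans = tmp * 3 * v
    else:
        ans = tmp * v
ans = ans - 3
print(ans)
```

tmp=10, v=12
tmp == 5 is False; v >= 5 is True
→ ans = tmp * 3 * v = 360
ans = 360-3 = 357

357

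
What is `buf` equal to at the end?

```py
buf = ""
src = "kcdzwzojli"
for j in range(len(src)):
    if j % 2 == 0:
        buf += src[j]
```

'kdwol'

j=0: add 'k' → 'k'
j=1: skip
j=2: add 'd' → 'kd'
j=3: skip
j=4: add 'w' → 'kdw'
j=5: skip
j=6: add 'o' → 'kdwo'
j=7: skip
j=8: add 'l' → 'kdwol'
j=9: skip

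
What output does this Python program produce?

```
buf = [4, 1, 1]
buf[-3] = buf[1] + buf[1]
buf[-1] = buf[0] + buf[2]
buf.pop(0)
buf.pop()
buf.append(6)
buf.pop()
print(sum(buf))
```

buf[-3] = buf[1]+buf[1] = 1+1 = 2 → [2, 1, 1]
buf[-1] = buf[0]+buf[2] = 2+1 = 3 → [2, 1, 3]
pop(0) removes 2 → [1, 3]
pop() removes 3 → [1]
append 6 → [1, 6]
pop() removes 6 → [1]
sum = 1

1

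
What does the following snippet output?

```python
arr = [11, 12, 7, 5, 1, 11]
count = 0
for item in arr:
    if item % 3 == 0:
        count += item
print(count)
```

12

item=11: not %3==0
item=12: %3==0, count = 0+12 = 12
item=7: not %3==0
item=5: not %3==0
item=1: not %3==0
item=11: not %3==0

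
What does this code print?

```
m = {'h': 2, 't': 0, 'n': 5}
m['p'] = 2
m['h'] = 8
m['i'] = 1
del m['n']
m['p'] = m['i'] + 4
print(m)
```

{'h': 8, 't': 0, 'p': 5, 'i': 1}

m['p'] = 2 → {'h': 2, 't': 0, 'n': 5, 'p': 2}
m['h'] = 8 → {'h': 8, 't': 0, 'n': 5, 'p': 2}
m['i'] = 1 → {'h': 8, 't': 0, 'n': 5, 'p': 2, 'i': 1}
del 'n' → {'h': 8, 't': 0, 'p': 2, 'i': 1}
m['p'] = m['i']+4 = 5 → {'h': 8, 't': 0, 'p': 5, 'i': 1}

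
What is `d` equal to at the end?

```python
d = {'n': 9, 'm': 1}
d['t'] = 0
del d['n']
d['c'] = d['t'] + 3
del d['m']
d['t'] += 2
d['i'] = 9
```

{'t': 2, 'c': 3, 'i': 9}

d['t'] = 0 → {'n': 9, 'm': 1, 't': 0}
del 'n' → {'m': 1, 't': 0}
d['c'] = d['t']+3 = 3 → {'m': 1, 't': 0, 'c': 3}
del 'm' → {'t': 0, 'c': 3}
d['t'] = 0+2 = 2 → {'t': 2, 'c': 3}
d['i'] = 9 → {'t': 2, 'c': 3, 'i': 9}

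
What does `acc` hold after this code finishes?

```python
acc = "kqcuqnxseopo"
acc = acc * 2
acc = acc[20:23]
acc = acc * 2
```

repeat ×2 → 'kqcuqnxseopokqcuqnxseopo'
slice [20:23] → 'eop'
repeat ×2 → 'eopeop'

'eopeop'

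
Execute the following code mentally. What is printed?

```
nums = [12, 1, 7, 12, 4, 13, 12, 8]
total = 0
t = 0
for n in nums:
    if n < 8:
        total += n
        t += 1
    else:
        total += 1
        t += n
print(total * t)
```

1020

n=12: not <8, total = 0+1 = 1; t=12
n=1: <8, total = 1+1 = 2; t=13
n=7: <8, total = 2+7 = 9; t=14
n=12: not <8, total = 9+1 = 10; t=26
n=4: <8, total = 10+4 = 14; t=27
n=13: not <8, total = 14+1 = 15; t=40
n=12: not <8, total = 15+1 = 16; t=52
n=8: not <8, total = 16+1 = 17; t=60
total*t = 17*60 = 1020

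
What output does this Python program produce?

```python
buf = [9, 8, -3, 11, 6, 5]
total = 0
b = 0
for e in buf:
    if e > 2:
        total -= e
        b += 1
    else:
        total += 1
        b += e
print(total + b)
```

-36

e=9: >2, total = 0-9 = -9; b=1
e=8: >2, total = (-9)-8 = -17; b=2
e=-3: not >2, total = (-17)+1 = -16; b=-1
e=11: >2, total = (-16)-11 = -27; b=0
e=6: >2, total = (-27)-6 = -33; b=1
e=5: >2, total = (-33)-5 = -38; b=2
total+b = (-38)+2 = -36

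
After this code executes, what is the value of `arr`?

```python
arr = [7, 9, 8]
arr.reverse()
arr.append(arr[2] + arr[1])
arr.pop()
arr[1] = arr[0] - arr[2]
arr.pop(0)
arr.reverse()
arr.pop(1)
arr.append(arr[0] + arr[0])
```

[7, 14]

reverse → [8, 9, 7]
append arr[2]+arr[1] = 7+9 = 16 → [8, 9, 7, 16]
pop() removes 16 → [8, 9, 7]
arr[1] = arr[0]-arr[2] = 8-7 = 1 → [8, 1, 7]
pop(0) removes 8 → [1, 7]
reverse → [7, 1]
pop(1) removes 1 → [7]
append arr[0]+arr[0] = 7+7 = 14 → [7, 14]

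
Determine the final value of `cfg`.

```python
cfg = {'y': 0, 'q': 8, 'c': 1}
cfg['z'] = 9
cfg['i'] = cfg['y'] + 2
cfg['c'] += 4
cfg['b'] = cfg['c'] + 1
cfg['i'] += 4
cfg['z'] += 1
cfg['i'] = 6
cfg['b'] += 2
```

{'y': 0, 'q': 8, 'c': 5, 'z': 10, 'i': 6, 'b': 8}

cfg['z'] = 9 → {'y': 0, 'q': 8, 'c': 1, 'z': 9}
cfg['i'] = cfg['y']+2 = 2 → {'y': 0, 'q': 8, 'c': 1, 'z': 9, 'i': 2}
cfg['c'] = 1+4 = 5 → {'y': 0, 'q': 8, 'c': 5, 'z': 9, 'i': 2}
cfg['b'] = cfg['c']+1 = 6 → {'y': 0, 'q': 8, 'c': 5, 'z': 9, 'i': 2, 'b': 6}
cfg['i'] = 2+4 = 6 → {'y': 0, 'q': 8, 'c': 5, 'z': 9, 'i': 6, 'b': 6}
cfg['z'] = 9+1 = 10 → {'y': 0, 'q': 8, 'c': 5, 'z': 10, 'i': 6, 'b': 6}
cfg['i'] = 6 → {'y': 0, 'q': 8, 'c': 5, 'z': 10, 'i': 6, 'b': 6}
cfg['b'] = 6+2 = 8 → {'y': 0, 'q': 8, 'c': 5, 'z': 10, 'i': 6, 'b': 8}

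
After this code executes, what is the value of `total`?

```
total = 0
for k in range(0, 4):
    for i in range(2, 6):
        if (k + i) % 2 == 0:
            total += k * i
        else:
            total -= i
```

16

k=0,i=2: even sum, total = 0+0 = 0
k=0,i=3: odd sum, total = 0-3 = -3
k=0,i=4: even sum, total = (-3)+0 = -3
k=0,i=5: odd sum, total = (-3)-5 = -8
k=1,i=2: odd sum, total = (-8)-2 = -10
k=1,i=3: even sum, total = (-10)+3 = -7
k=1,i=4: odd sum, total = (-7)-4 = -11
k=1,i=5: even sum, total = (-11)+5 = -6
k=2,i=2: even sum, total = (-6)+4 = -2
k=2,i=3: odd sum, total = (-2)-3 = -5
k=2,i=4: even sum, total = (-5)+8 = 3
k=2,i=5: odd sum, total = 3-5 = -2
k=3,i=2: odd sum, total = (-2)-2 = -4
k=3,i=3: even sum, total = (-4)+9 = 5
k=3,i=4: odd sum, total = 5-4 = 1
k=3,i=5: even sum, total = 1+15 = 16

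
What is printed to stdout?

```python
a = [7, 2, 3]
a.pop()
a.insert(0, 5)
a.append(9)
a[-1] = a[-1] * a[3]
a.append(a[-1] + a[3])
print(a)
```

[5, 7, 2, 81, 162]

pop() removes 3 → [7, 2]
insert 5 at 0 → [5, 7, 2]
append 9 → [5, 7, 2, 9]
a[-1] = a[-1]*a[3] = 9*9 = 81 → [5, 7, 2, 81]
append a[-1]+a[3] = 81+81 = 162 → [5, 7, 2, 81, 162]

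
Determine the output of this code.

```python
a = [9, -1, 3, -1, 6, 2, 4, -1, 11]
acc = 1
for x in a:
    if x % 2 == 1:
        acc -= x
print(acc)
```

-19

x=9: odd, acc = 1-9 = -8
x=-1: odd, acc = (-8)-(-1) = -7
x=3: odd, acc = (-7)-3 = -10
x=-1: odd, acc = (-10)-(-1) = -9
x=6: not odd
x=2: not odd
x=4: not odd
x=-1: odd, acc = (-9)-(-1) = -8
x=11: odd, acc = (-8)-11 = -19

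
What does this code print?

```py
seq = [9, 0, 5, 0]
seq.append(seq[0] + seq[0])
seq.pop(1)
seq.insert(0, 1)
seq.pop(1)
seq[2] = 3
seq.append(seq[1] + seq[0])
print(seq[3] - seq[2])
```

append seq[0]+seq[0] = 9+9 = 18 → [9, 0, 5, 0, 18]
pop(1) removes 0 → [9, 5, 0, 18]
insert 1 at 0 → [1, 9, 5, 0, 18]
pop(1) removes 9 → [1, 5, 0, 18]
seq[2] = 3 → [1, 5, 3, 18]
append seq[1]+seq[0] = 5+1 = 6 → [1, 5, 3, 18, 6]
seq[3]-seq[2] = 18-3 = 15

15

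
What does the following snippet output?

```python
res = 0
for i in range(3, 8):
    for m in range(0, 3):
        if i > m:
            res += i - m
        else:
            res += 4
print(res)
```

i=3,m=0: 3>0, res = 0+3 = 3
i=3,m=1: 3>1, res = 3+2 = 5
i=3,m=2: 3>2, res = 5+1 = 6
i=4,m=0: 4>0, res = 6+4 = 10
i=4,m=1: 4>1, res = 10+3 = 13
i=4,m=2: 4>2, res = 13+2 = 15
i=5,m=0: 5>0, res = 15+5 = 20
i=5,m=1: 5>1, res = 20+4 = 24
i=5,m=2: 5>2, res = 24+3 = 27
i=6,m=0: 6>0, res = 27+6 = 33
i=6,m=1: 6>1, res = 33+5 = 38
i=6,m=2: 6>2, res = 38+4 = 42
i=7,m=0: 7>0, res = 42+7 = 49
i=7,m=1: 7>1, res = 49+6 = 55
i=7,m=2: 7>2, res = 55+5 = 60

60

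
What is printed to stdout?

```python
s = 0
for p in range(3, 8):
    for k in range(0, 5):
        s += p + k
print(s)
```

175

p=3,k=0: s = 0+3 = 3
p=3,k=1: s = 3+4 = 7
p=3,k=2: s = 7+5 = 12
p=3,k=3: s = 12+6 = 18
p=3,k=4: s = 18+7 = 25
p=4,k=0: s = 25+4 = 29
p=4,k=1: s = 29+5 = 34
p=4,k=2: s = 34+6 = 40
p=4,k=3: s = 40+7 = 47
p=4,k=4: s = 47+8 = 55
p=5,k=0: s = 55+5 = 60
p=5,k=1: s = 60+6 = 66
p=5,k=2: s = 66+7 = 73
p=5,k=3: s = 73+8 = 81
p=5,k=4: s = 81+9 = 90
p=6,k=0: s = 90+6 = 96
p=6,k=1: s = 96+7 = 103
p=6,k=2: s = 103+8 = 111
p=6,k=3: s = 111+9 = 120
p=6,k=4: s = 120+10 = 130
p=7,k=0: s = 130+7 = 137
p=7,k=1: s = 137+8 = 145
p=7,k=2: s = 145+9 = 154
p=7,k=3: s = 154+10 = 164
p=7,k=4: s = 164+11 = 175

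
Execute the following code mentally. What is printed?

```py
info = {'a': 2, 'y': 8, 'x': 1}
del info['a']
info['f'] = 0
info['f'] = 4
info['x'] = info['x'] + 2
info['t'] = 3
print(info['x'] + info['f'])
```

7

del 'a' → {'y': 8, 'x': 1}
info['f'] = 0 → {'y': 8, 'x': 1, 'f': 0}
info['f'] = 4 → {'y': 8, 'x': 1, 'f': 4}
info['x'] = info['x']+2 = 3 → {'y': 8, 'x': 3, 'f': 4}
info['t'] = 3 → {'y': 8, 'x': 3, 'f': 4, 't': 3}
info['x']+info['f'] = 3+4 = 7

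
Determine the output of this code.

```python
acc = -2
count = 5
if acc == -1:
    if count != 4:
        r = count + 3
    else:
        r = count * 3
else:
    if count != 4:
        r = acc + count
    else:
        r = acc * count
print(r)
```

acc=-2, count=5
acc == -1 is False; count != 4 is True
→ r = acc + count = 3

3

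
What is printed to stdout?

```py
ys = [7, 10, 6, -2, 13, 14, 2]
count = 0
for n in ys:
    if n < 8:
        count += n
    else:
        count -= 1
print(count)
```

10

n=7: <8, count = 0+7 = 7
n=10: not <8, count = 7-1 = 6
n=6: <8, count = 6+6 = 12
n=-2: <8, count = 12+(-2) = 10
n=13: not <8, count = 10-1 = 9
n=14: not <8, count = 9-1 = 8
n=2: <8, count = 8+2 = 10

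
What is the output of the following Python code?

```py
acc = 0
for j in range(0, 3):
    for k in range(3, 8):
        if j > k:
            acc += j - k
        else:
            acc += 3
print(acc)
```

j=0,k=3: not 0>3, acc = 0+3 = 3
j=0,k=4: not 0>4, acc = 3+3 = 6
j=0,k=5: not 0>5, acc = 6+3 = 9
j=0,k=6: not 0>6, acc = 9+3 = 12
j=0,k=7: not 0>7, acc = 12+3 = 15
j=1,k=3: not 1>3, acc = 15+3 = 18
j=1,k=4: not 1>4, acc = 18+3 = 21
j=1,k=5: not 1>5, acc = 21+3 = 24
j=1,k=6: not 1>6, acc = 24+3 = 27
j=1,k=7: not 1>7, acc = 27+3 = 30
j=2,k=3: not 2>3, acc = 30+3 = 33
j=2,k=4: not 2>4, acc = 33+3 = 36
j=2,k=5: not 2>5, acc = 36+3 = 39
j=2,k=6: not 2>6, acc = 39+3 = 42
j=2,k=7: not 2>7, acc = 42+3 = 45

45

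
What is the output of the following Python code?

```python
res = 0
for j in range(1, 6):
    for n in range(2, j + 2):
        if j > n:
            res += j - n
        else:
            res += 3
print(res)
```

37

j=1,n=2: not 1>2, res = 0+3 = 3
j=2,n=2: not 2>2, res = 3+3 = 6
j=2,n=3: not 2>3, res = 6+3 = 9
j=3,n=2: 3>2, res = 9+1 = 10
j=3,n=3: not 3>3, res = 10+3 = 13
j=3,n=4: not 3>4, res = 13+3 = 16
j=4,n=2: 4>2, res = 16+2 = 18
j=4,n=3: 4>3, res = 18+1 = 19
j=4,n=4: not 4>4, res = 19+3 = 22
j=4,n=5: not 4>5, res = 22+3 = 25
j=5,n=2: 5>2, res = 25+3 = 28
j=5,n=3: 5>3, res = 28+2 = 30
j=5,n=4: 5>4, res = 30+1 = 31
j=5,n=5: not 5>5, res = 31+3 = 34
j=5,n=6: not 5>6, res = 34+3 = 37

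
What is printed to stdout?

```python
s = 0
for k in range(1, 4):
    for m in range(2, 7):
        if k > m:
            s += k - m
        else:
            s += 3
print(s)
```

43

k=1,m=2: not 1>2, s = 0+3 = 3
k=1,m=3: not 1>3, s = 3+3 = 6
k=1,m=4: not 1>4, s = 6+3 = 9
k=1,m=5: not 1>5, s = 9+3 = 12
k=1,m=6: not 1>6, s = 12+3 = 15
k=2,m=2: not 2>2, s = 15+3 = 18
k=2,m=3: not 2>3, s = 18+3 = 21
k=2,m=4: not 2>4, s = 21+3 = 24
k=2,m=5: not 2>5, s = 24+3 = 27
k=2,m=6: not 2>6, s = 27+3 = 30
k=3,m=2: 3>2, s = 30+1 = 31
k=3,m=3: not 3>3, s = 31+3 = 34
k=3,m=4: not 3>4, s = 34+3 = 37
k=3,m=5: not 3>5, s = 37+3 = 40
k=3,m=6: not 3>6, s = 40+3 = 43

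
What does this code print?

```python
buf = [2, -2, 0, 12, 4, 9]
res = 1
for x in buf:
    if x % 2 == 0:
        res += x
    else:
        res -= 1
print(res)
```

x=2: even, res = 1+2 = 3
x=-2: even, res = 3+(-2) = 1
x=0: even, res = 1+0 = 1
x=12: even, res = 1+12 = 13
x=4: even, res = 13+4 = 17
x=9: not even, res = 17-1 = 16

16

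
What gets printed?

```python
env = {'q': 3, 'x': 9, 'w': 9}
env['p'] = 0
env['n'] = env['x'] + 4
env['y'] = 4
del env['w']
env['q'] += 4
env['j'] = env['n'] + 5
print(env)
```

env['p'] = 0 → {'q': 3, 'x': 9, 'w': 9, 'p': 0}
env['n'] = env['x']+4 = 13 → {'q': 3, 'x': 9, 'w': 9, 'p': 0, 'n': 13}
env['y'] = 4 → {'q': 3, 'x': 9, 'w': 9, 'p': 0, 'n': 13, 'y': 4}
del 'w' → {'q': 3, 'x': 9, 'p': 0, 'n': 13, 'y': 4}
env['q'] = 3+4 = 7 → {'q': 7, 'x': 9, 'p': 0, 'n': 13, 'y': 4}
env['j'] = env['n']+5 = 18 → {'q': 7, 'x': 9, 'p': 0, 'n': 13, 'y': 4, 'j': 18}

{'q': 7, 'x': 9, 'p': 0, 'n': 13, 'y': 4, 'j': 18}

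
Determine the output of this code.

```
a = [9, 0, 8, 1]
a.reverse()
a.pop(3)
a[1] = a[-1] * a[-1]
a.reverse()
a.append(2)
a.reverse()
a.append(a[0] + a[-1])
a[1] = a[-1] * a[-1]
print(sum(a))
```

8

reverse → [1, 8, 0, 9]
pop(3) removes 9 → [1, 8, 0]
a[1] = a[-1]*a[-1] = 0*0 = 0 → [1, 0, 0]
reverse → [0, 0, 1]
append 2 → [0, 0, 1, 2]
reverse → [2, 1, 0, 0]
append a[0]+a[-1] = 2+0 = 2 → [2, 1, 0, 0, 2]
a[1] = a[-1]*a[-1] = 2*2 = 4 → [2, 4, 0, 0, 2]
sum = 8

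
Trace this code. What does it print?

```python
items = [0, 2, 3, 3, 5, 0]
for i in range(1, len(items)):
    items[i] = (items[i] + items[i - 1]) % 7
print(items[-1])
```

6

i=1: items[1] = (2+0)%7 = 2 → [0, 2, 3, 3, 5, 0]
i=2: items[2] = (3+2)%7 = 5 → [0, 2, 5, 3, 5, 0]
i=3: items[3] = (3+5)%7 = 1 → [0, 2, 5, 1, 5, 0]
i=4: items[4] = (5+1)%7 = 6 → [0, 2, 5, 1, 6, 0]
i=5: items[5] = (0+6)%7 = 6 → [0, 2, 5, 1, 6, 6]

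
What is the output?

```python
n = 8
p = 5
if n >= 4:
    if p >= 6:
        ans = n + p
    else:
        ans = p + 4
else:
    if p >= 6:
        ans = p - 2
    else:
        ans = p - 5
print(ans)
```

n=8, p=5
n >= 4 is True; p >= 6 is False
→ ans = p + 4 = 9

9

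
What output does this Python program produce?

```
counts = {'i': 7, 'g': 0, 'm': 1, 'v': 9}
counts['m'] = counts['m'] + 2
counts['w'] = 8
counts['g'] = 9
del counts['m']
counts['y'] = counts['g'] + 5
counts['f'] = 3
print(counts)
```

counts['m'] = counts['m']+2 = 3 → {'i': 7, 'g': 0, 'm': 3, 'v': 9}
counts['w'] = 8 → {'i': 7, 'g': 0, 'm': 3, 'v': 9, 'w': 8}
counts['g'] = 9 → {'i': 7, 'g': 9, 'm': 3, 'v': 9, 'w': 8}
del 'm' → {'i': 7, 'g': 9, 'v': 9, 'w': 8}
counts['y'] = counts['g']+5 = 14 → {'i': 7, 'g': 9, 'v': 9, 'w': 8, 'y': 14}
counts['f'] = 3 → {'i': 7, 'g': 9, 'v': 9, 'w': 8, 'y': 14, 'f': 3}

{'i': 7, 'g': 9, 'v': 9, 'w': 8, 'y': 14, 'f': 3}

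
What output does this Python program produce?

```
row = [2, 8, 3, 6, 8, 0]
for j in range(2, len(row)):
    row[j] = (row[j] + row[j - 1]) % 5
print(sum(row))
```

j=2: row[2] = (3+8)%5 = 1 → [2, 8, 1, 6, 8, 0]
j=3: row[3] = (6+1)%5 = 2 → [2, 8, 1, 2, 8, 0]
j=4: row[4] = (8+2)%5 = 0 → [2, 8, 1, 2, 0, 0]
j=5: row[5] = (0+0)%5 = 0 → [2, 8, 1, 2, 0, 0]
sum = 13

13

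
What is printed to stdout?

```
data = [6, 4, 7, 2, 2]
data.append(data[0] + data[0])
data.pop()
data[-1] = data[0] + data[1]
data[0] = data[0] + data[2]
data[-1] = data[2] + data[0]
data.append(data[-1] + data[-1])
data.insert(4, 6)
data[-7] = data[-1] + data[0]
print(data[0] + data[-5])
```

60

append data[0]+data[0] = 6+6 = 12 → [6, 4, 7, 2, 2, 12]
pop() removes 12 → [6, 4, 7, 2, 2]
data[-1] = data[0]+data[1] = 6+4 = 10 → [6, 4, 7, 2, 10]
data[0] = data[0]+data[2] = 6+7 = 13 → [13, 4, 7, 2, 10]
data[-1] = data[2]+data[0] = 7+13 = 20 → [13, 4, 7, 2, 20]
append data[-1]+data[-1] = 20+20 = 40 → [13, 4, 7, 2, 20, 40]
insert 6 at 4 → [13, 4, 7, 2, 6, 20, 40]
data[-7] = data[-1]+data[0] = 40+13 = 53 → [53, 4, 7, 2, 6, 20, 40]
data[0]+data[-5] = 53+7 = 60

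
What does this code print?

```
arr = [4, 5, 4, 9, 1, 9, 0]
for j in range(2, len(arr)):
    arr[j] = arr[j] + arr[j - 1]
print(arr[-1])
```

j=2: arr[2] = 4+5 = 9 → [4, 5, 9, 9, 1, 9, 0]
j=3: arr[3] = 9+9 = 18 → [4, 5, 9, 18, 1, 9, 0]
j=4: arr[4] = 1+18 = 19 → [4, 5, 9, 18, 19, 9, 0]
j=5: arr[5] = 9+19 = 28 → [4, 5, 9, 18, 19, 28, 0]
j=6: arr[6] = 0+28 = 28 → [4, 5, 9, 18, 19, 28, 28]

28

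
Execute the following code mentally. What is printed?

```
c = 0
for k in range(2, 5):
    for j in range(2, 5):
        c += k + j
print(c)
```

k=2,j=2: c = 0+4 = 4
k=2,j=3: c = 4+5 = 9
k=2,j=4: c = 9+6 = 15
k=3,j=2: c = 15+5 = 20
k=3,j=3: c = 20+6 = 26
k=3,j=4: c = 26+7 = 33
k=4,j=2: c = 33+6 = 39
k=4,j=3: c = 39+7 = 46
k=4,j=4: c = 46+8 = 54

54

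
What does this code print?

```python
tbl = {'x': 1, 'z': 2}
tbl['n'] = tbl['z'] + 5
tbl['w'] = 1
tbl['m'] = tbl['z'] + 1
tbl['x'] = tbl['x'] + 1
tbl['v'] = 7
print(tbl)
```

{'x': 2, 'z': 2, 'n': 7, 'w': 1, 'm': 3, 'v': 7}

tbl['n'] = tbl['z']+5 = 7 → {'x': 1, 'z': 2, 'n': 7}
tbl['w'] = 1 → {'x': 1, 'z': 2, 'n': 7, 'w': 1}
tbl['m'] = tbl['z']+1 = 3 → {'x': 1, 'z': 2, 'n': 7, 'w': 1, 'm': 3}
tbl['x'] = tbl['x']+1 = 2 → {'x': 2, 'z': 2, 'n': 7, 'w': 1, 'm': 3}
tbl['v'] = 7 → {'x': 2, 'z': 2, 'n': 7, 'w': 1, 'm': 3, 'v': 7}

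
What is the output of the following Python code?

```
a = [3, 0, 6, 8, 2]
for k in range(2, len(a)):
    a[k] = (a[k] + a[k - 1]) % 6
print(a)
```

[3, 0, 0, 2, 4]

k=2: a[2] = (6+0)%6 = 0 → [3, 0, 0, 8, 2]
k=3: a[3] = (8+0)%6 = 2 → [3, 0, 0, 2, 2]
k=4: a[4] = (2+2)%6 = 4 → [3, 0, 0, 2, 4]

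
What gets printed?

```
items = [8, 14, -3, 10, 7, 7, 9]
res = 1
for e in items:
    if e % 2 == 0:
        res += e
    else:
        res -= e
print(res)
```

e=8: even, res = 1+8 = 9
e=14: even, res = 9+14 = 23
e=-3: not even, res = 23-(-3) = 26
e=10: even, res = 26+10 = 36
e=7: not even, res = 36-7 = 29
e=7: not even, res = 29-7 = 22
e=9: not even, res = 22-9 = 13

13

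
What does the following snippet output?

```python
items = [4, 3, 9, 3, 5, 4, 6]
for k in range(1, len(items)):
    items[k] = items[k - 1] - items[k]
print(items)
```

[4, 1, -8, -11, -16, -20, -26]

k=1: items[1] = 4-3 = 1 → [4, 1, 9, 3, 5, 4, 6]
k=2: items[2] = 1-9 = -8 → [4, 1, -8, 3, 5, 4, 6]
k=3: items[3] = (-8)-3 = -11 → [4, 1, -8, -11, 5, 4, 6]
k=4: items[4] = (-11)-5 = -16 → [4, 1, -8, -11, -16, 4, 6]
k=5: items[5] = (-16)-4 = -20 → [4, 1, -8, -11, -16, -20, 6]
k=6: items[6] = (-20)-6 = -26 → [4, 1, -8, -11, -16, -20, -26]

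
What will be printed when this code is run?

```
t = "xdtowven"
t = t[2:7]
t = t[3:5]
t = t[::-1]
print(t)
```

ev

slice [2:7] → 'towve'
slice [3:5] → 've'
reverse → 'ev'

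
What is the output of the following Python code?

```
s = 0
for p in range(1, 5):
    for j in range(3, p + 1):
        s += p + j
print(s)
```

p=3,j=3: s = 0+6 = 6
p=4,j=3: s = 6+7 = 13
p=4,j=4: s = 13+8 = 21

21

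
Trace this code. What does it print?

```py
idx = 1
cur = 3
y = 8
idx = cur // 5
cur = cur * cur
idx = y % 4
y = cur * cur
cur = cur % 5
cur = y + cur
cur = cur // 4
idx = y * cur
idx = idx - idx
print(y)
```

81

idx = 3//5 = 0
cur = 3*3 = 9
idx = 8%4 = 0
y = 9*9 = 81
cur = 9%5 = 4
cur = 81+4 = 85
cur = 85//4 = 21
idx = 81*21 = 1701
idx = 1701-1701 = 0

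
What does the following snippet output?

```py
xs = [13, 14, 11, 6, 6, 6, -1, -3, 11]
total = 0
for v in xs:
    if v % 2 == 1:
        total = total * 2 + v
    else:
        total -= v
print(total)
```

-71

v=13: odd, total = 0*2+13 = 13
v=14: not odd, total = 13-14 = -1
v=11: odd, total = (-1)*2+11 = 9
v=6: not odd, total = 9-6 = 3
v=6: not odd, total = 3-6 = -3
v=6: not odd, total = (-3)-6 = -9
v=-1: odd, total = (-9)*2+(-1) = -19
v=-3: odd, total = (-19)*2+(-3) = -41
v=11: odd, total = (-41)*2+11 = -71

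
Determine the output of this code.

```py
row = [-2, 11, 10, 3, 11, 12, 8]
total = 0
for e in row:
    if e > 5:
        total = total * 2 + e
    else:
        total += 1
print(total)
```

372

e=-2: not >5, total = 0+1 = 1
e=11: >5, total = 1*2+11 = 13
e=10: >5, total = 13*2+10 = 36
e=3: not >5, total = 36+1 = 37
e=11: >5, total = 37*2+11 = 85
e=12: >5, total = 85*2+12 = 182
e=8: >5, total = 182*2+8 = 372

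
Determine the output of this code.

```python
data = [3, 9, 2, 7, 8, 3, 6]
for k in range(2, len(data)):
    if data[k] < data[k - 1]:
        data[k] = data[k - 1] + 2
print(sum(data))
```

k=2: 2<9, data[2] = 9+2 = 11 → [3, 9, 11, 7, 8, 3, 6]
k=3: 7<11, data[3] = 11+2 = 13 → [3, 9, 11, 13, 8, 3, 6]
k=4: 8<13, data[4] = 13+2 = 15 → [3, 9, 11, 13, 15, 3, 6]
k=5: 3<15, data[5] = 15+2 = 17 → [3, 9, 11, 13, 15, 17, 6]
k=6: 6<17, data[6] = 17+2 = 19 → [3, 9, 11, 13, 15, 17, 19]
sum = 87

87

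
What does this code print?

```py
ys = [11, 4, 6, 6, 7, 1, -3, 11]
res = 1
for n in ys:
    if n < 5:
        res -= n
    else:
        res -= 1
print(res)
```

-6

n=11: not <5, res = 1-1 = 0
n=4: <5, res = 0-4 = -4
n=6: not <5, res = (-4)-1 = -5
n=6: not <5, res = (-5)-1 = -6
n=7: not <5, res = (-6)-1 = -7
n=1: <5, res = (-7)-1 = -8
n=-3: <5, res = (-8)-(-3) = -5
n=11: not <5, res = (-5)-1 = -6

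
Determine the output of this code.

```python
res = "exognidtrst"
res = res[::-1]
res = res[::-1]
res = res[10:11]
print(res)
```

t

reverse → 'tsrtdingoxe'
reverse → 'exognidtrst'
slice [10:11] → 't'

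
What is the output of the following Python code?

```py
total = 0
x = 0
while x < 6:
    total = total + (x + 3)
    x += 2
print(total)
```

15

x=0: total = 0+3 = 3
x=2: total = 3+5 = 8
x=4: total = 8+7 = 15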